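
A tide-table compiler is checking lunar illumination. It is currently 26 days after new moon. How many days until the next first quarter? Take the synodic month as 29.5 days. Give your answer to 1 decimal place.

First quarter occurs at elongation 90°, i.e. at age 29.5 × 90/360 = 7.375 d.
This lunation's first quarter (7.375 d) has passed, so add one period: 36.875 − 26 = 10.875 days.

10.9 days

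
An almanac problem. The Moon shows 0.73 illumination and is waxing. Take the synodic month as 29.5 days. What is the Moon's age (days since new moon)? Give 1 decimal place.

9.6 days

cos θ = 1 − 2f = -0.460, giving a principal value of 117.4°.
The Moon is waxing (0°–180°), so θ = 117.4° directly.
At 360°/29.5 d per day, 117.4° corresponds to 9.62 days.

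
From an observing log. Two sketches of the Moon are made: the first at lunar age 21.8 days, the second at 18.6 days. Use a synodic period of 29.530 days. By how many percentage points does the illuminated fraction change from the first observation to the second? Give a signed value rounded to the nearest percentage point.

θ₁ = 360° × 21.8/29.530 = 265.8°, f₁ = (1 − cos θ₁)/2 = 0.537.
θ₂ = 360° × 18.6/29.530 = 226.8°, f₂ = (1 − cos θ₂)/2 = 0.843.
Change = f₂ − f₁ = +0.306 → +31 percentage points.

+31 pp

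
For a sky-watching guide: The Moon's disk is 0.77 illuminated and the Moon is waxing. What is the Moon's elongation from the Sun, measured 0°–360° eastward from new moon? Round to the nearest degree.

cos θ = 1 − 2f = -0.540, giving a principal value of 122.7°.
Waxing ⇒ before full, so θ = 122.7°.

123°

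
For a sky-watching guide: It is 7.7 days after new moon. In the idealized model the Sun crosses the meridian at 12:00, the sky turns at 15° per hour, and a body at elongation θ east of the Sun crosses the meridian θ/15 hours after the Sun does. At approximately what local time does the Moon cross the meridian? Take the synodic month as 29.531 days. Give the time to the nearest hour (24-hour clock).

Elongation θ = 360° × 7.7/29.531 ≈ 93.9°.
The Moon trails the Sun by θ/15 = 93.9/15 ≈ 6.26 hours.
12:00 + 6.26 h ≈ 18:15 → 18:00 to the nearest hour.

18:00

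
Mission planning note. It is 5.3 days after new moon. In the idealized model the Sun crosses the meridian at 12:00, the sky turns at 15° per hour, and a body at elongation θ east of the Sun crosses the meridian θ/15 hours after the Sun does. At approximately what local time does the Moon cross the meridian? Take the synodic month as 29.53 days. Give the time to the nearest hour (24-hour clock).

The Moon has covered 5.3/29.53 of its cycle, so θ ≈ 360° × 5.3/29.53 = 64.6°.
Delay after the Sun = 64.6° / (15°/h) ≈ 4.31 h.
12:00 + 4.31 h ≈ 16:18 → 16:00 to the nearest hour.

16:00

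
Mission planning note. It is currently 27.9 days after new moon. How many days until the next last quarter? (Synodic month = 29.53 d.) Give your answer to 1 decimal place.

23.8 days

Last quarter is 0.75 of the way through the cycle: age 0.75 × 29.53 = 22.148 d.
Already past this cycle's last quarter; the next is at 22.148 + 29.53 = 51.678 d, so 51.678 − 27.9 = 23.778 days.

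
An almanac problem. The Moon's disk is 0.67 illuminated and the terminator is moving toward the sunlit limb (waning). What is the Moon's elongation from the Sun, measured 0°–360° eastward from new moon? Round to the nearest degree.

From f = (1 − cos θ)/2: cos θ = 1 − 2×0.67 = -0.340; arccos → 109.9°.
A waning Moon lies in 180°–360°, so θ = 360° − 109.9° = 250.1°.

250°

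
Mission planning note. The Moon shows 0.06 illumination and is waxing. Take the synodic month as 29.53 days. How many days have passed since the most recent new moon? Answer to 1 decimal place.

Invert f = (1 − cos θ)/2 to get cos θ = 1 − 2(0.06) = 0.880, hence θ₀ = arccos 0.880 = 28.4°.
The Moon is waxing (0°–180°), so θ = 28.4° directly.
At 360°/29.53 d per day, 28.4° corresponds to 2.33 days.

2.3 days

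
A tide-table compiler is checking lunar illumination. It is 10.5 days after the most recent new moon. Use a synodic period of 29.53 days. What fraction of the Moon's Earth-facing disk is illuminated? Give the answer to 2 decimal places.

The Moon has covered 10.5/29.53 of its cycle, so θ ≈ 360° × 10.5/29.53 = 128.0°.
cos 128.0° = (-0.616), so f = (1 − (-0.616))/2 = 0.808.

0.81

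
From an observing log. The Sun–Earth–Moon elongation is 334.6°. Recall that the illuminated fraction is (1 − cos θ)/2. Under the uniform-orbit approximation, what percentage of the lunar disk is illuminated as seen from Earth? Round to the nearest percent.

5%

cos 334.6° = 0.903, so f = (1 − 0.903)/2 = 0.048, i.e. 5%.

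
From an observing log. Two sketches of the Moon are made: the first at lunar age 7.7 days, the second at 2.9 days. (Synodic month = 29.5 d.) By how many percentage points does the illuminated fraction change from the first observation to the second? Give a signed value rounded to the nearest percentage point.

-44 pp

θ₁ = 360° × 7.7/29.5 = 94.0°, f₁ = (1 − cos θ₁)/2 = 0.535.
θ₂ = 360° × 2.9/29.5 = 35.4°, f₂ = (1 − cos θ₂)/2 = 0.092.
Change = f₂ − f₁ = -0.442 → -44 percentage points.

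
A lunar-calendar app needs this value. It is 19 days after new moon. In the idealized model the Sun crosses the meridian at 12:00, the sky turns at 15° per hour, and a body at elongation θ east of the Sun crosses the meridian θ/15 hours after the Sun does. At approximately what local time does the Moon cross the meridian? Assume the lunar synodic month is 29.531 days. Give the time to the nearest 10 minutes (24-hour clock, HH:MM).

The Moon has covered 19/29.531 of its cycle, so θ ≈ 360° × 19/29.531 = 231.6°.
At 15° of sky rotation per hour, 231.6° corresponds to a 15.44 h lag.
12:00 + 15.441 h ≈ 03:26 → 03:30 to the nearest ten minutes.

03:30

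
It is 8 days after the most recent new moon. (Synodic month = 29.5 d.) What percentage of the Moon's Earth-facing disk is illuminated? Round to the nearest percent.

57%

Elongation θ = 360° × 8/29.5 ≈ 97.6°.
Illuminated fraction = (1 − cos 97.6°)/2 = (1 − (-0.133))/2 ≈ 0.566, so 57%.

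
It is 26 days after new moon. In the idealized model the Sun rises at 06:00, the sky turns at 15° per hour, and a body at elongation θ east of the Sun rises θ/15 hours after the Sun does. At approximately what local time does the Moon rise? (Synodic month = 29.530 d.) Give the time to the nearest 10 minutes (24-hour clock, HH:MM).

Elongation θ = 360° × 26/29.530 ≈ 317.0°.
At 15° of sky rotation per hour, 317.0° corresponds to a 21.13 h lag.
06:00 + 21.131 h ≈ 03:08 → 03:10 to the nearest ten minutes.

03:10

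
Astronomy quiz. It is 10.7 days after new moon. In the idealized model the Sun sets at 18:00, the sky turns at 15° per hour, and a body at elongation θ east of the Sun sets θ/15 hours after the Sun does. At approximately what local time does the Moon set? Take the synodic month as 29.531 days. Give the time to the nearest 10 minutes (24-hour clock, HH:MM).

The Moon has covered 10.7/29.531 of its cycle, so θ ≈ 360° × 10.7/29.531 = 130.4°.
Delay after the Sun = 130.4° / (15°/h) ≈ 8.70 h.
18:00 + 8.696 h ≈ 02:42 → 02:40 to the nearest ten minutes.

02:40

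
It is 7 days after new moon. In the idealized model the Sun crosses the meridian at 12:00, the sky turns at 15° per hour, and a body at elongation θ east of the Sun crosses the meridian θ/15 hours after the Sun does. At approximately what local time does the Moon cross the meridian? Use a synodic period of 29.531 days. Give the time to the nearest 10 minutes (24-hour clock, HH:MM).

The Moon has covered 7/29.531 of its cycle, so θ ≈ 360° × 7/29.531 = 85.3°.
Delay after the Sun = 85.3° / (15°/h) ≈ 5.69 h.
12:00 + 5.689 h ≈ 17:41 → 17:40 to the nearest ten minutes.

17:40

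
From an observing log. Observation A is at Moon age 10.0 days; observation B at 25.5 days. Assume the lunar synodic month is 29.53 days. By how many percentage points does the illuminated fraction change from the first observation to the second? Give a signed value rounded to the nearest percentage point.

First observation: θ = 360°·10.0/29.53 = 121.9°, so f = 0.764.
Second observation: θ = 310.9°, f = 0.173.
Δf = 0.173 − 0.764 = -0.591, i.e. -59 pp.

-59 pp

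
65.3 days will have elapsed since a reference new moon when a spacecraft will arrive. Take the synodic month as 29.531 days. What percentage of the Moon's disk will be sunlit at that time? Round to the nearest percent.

65.3/29.531 = 2.211 lunations, so 2 complete cycles and 6.24 d into the next.
The Moon has covered 6.24/29.531 of its cycle, so θ ≈ 360° × 6.24/29.531 = 76.0°.
Illuminated fraction = (1 − cos 76.0°)/2 = (1 − 0.241)/2 ≈ 0.379, so 38%.

38%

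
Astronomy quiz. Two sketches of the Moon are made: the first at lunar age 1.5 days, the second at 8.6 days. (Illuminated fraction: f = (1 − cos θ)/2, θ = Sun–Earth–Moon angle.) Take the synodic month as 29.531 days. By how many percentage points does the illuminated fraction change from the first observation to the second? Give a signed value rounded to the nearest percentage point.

+60 percentage points

θ₁ = 360° × 1.5/29.531 = 18.3°, f₁ = (1 − cos θ₁)/2 = 0.025.
θ₂ = 360° × 8.6/29.531 = 104.8°, f₂ = (1 − cos θ₂)/2 = 0.628.
Change = f₂ − f₁ = +0.603 → +60 percentage points.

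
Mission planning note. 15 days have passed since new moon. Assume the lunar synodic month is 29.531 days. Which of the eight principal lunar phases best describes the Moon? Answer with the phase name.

full moon

At 15/29.531 of the cycle, θ ≈ 183° — the full moon range.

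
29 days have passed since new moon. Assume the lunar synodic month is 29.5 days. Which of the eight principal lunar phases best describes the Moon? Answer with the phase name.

new moon

θ ≈ 360° × 29/29.5 = 354°, which falls in the new moon sector.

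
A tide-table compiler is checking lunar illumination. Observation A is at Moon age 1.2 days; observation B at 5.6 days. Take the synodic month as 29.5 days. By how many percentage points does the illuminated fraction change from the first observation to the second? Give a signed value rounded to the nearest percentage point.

+30 percentage points

First observation: θ = 360°·1.2/29.5 = 14.6°, so f = 0.016.
Second observation: θ = 68.3°, f = 0.315.
Δf = 0.315 − 0.016 = +0.299, i.e. +30 pp.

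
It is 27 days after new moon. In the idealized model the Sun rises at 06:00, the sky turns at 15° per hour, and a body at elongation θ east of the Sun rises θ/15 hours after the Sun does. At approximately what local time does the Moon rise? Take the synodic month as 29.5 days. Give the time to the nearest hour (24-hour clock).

04:00

Elongation θ = 360° × 27/29.5 ≈ 329.5°.
The Moon trails the Sun by θ/15 = 329.5/15 ≈ 21.97 hours.
06:00 + 21.97 h ≈ 03:58 → 04:00 to the nearest hour.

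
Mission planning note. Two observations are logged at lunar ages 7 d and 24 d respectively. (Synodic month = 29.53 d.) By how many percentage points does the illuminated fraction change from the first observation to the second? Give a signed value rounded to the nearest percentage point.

-15 pp

First observation: θ = 360°·7/29.53 = 85.3°, so f = 0.459.
Second observation: θ = 292.6°, f = 0.308.
Δf = 0.308 − 0.459 = -0.151, i.e. -15 pp.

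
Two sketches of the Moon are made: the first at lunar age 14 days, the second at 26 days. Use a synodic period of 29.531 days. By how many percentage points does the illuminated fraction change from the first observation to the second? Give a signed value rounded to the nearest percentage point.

-86 percentage points

θ₁ = 360° × 14/29.531 = 170.7°, f₁ = (1 − cos θ₁)/2 = 0.993.
θ₂ = 360° × 26/29.531 = 317.0°, f₂ = (1 − cos θ₂)/2 = 0.135.
Change = f₂ − f₁ = -0.859 → -86 percentage points.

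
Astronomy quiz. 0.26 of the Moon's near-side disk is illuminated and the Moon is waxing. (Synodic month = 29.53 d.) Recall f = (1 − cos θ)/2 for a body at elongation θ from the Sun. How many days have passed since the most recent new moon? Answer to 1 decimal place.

5.0 days

Invert f = (1 − cos θ)/2 to get cos θ = 1 − 2(0.26) = 0.480, hence θ₀ = arccos 0.480 = 61.3°.
Before full moon the principal value applies: θ = 61.3°.
At 360°/29.53 d per day, 61.3° corresponds to 5.03 days.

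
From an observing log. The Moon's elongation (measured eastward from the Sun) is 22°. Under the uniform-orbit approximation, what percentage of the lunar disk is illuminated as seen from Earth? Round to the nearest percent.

4%

cos 22° = 0.927, so f = (1 − 0.927)/2 = 0.036, i.e. 4%.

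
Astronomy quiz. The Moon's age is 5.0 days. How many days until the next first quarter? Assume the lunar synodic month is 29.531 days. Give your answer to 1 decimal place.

2.4 days

First quarter is 0.25 of the way through the cycle: age 0.25 × 29.531 = 7.383 d.
So 2.383 days remain (7.383 − 5.0).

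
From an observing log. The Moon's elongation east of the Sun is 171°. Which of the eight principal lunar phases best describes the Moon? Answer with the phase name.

full moon

The full moon sector spans roughly 158°–202°; 171° falls inside it.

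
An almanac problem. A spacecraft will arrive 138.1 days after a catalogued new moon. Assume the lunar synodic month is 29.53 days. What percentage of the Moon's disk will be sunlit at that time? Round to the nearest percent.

138.1 d spans 4 complete synodic months (4 × 29.53 = 118.12 d) plus 19.98 d.
Phase angle: θ = 360°·(19.98 d)/(29.53 d) = 243.6°.
Illuminated fraction = (1 − cos 243.6°)/2 = (1 − (-0.445))/2 ≈ 0.723, so 72%.

72%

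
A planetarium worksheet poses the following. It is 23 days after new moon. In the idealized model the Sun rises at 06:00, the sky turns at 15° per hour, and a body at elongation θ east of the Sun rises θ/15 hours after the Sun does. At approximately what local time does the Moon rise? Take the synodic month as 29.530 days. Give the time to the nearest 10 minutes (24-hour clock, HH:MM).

Phase angle: θ = 360°·(23 d)/(29.530 d) = 280.4°.
The Moon trails the Sun by θ/15 = 280.4/15 ≈ 18.69 hours.
06:00 + 18.693 h ≈ 00:42 → 00:40 to the nearest ten minutes.

00:40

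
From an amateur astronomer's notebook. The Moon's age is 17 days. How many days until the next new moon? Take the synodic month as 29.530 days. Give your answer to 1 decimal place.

The next new moon completes the synodic month: 29.530 − 17 = 12.530 days.

12.5 days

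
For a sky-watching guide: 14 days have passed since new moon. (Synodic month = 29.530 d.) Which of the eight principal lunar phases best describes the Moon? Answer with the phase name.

At 14/29.530 of the cycle, θ ≈ 171° — the full moon range.

full moon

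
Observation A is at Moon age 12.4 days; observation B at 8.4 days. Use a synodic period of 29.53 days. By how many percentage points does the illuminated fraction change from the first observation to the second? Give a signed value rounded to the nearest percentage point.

θ₁ = 360° × 12.4/29.53 = 151.2°, f₁ = (1 − cos θ₁)/2 = 0.938.
θ₂ = 360° × 8.4/29.53 = 102.4°, f₂ = (1 − cos θ₂)/2 = 0.607.
Change = f₂ − f₁ = -0.331 → -33 percentage points.

-33 pp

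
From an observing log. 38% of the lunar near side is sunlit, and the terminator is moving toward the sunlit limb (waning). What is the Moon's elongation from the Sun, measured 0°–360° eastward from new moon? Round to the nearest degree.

284°

From f = (1 − cos θ)/2: cos θ = 1 − 2×0.38 = 0.240; arccos → 76.1°.
Since the Moon is past full (waning), take the reflex angle: θ = 360° − 76.1° = 283.9°.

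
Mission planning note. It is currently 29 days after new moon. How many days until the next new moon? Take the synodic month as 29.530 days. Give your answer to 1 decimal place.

One full lunation from the last new moon is 29.530 d; remaining = 29.530 − 29 = 0.530 d.

0.5 days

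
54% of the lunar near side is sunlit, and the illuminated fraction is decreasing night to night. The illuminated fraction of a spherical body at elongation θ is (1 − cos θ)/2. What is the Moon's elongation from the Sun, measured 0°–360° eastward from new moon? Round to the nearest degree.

265°

Invert f = (1 − cos θ)/2 to get cos θ = 1 − 2(0.54) = -0.080, hence θ₀ = arccos -0.080 = 94.6°.
A waning Moon lies in 180°–360°, so θ = 360° − 94.6° = 265.4°.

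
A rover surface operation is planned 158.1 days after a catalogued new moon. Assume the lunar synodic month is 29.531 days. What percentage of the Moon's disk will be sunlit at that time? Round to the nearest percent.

80%

Reduce mod P: 158.1 − 5×29.531 = 10.44 d into the current lunation.
The Moon has covered 10.44/29.531 of its cycle, so θ ≈ 360° × 10.44/29.531 = 127.3°.
Illuminated fraction = (1 − cos 127.3°)/2 = (1 − (-0.606))/2 ≈ 0.803, so 80%.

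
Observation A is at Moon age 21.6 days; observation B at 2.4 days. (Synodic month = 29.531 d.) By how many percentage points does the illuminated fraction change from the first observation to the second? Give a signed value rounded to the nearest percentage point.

First observation: θ = 360°·21.6/29.531 = 263.3°, so f = 0.558.
Second observation: θ = 29.3°, f = 0.064.
Δf = 0.064 − 0.558 = -0.494, i.e. -49 pp.

-49 pp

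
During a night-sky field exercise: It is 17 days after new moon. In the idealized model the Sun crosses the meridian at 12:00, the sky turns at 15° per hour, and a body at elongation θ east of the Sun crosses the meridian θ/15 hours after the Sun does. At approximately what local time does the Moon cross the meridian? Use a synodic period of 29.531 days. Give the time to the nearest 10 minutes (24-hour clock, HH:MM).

Elongation θ = 360° × 17/29.531 ≈ 207.2°.
Delay after the Sun = 207.2° / (15°/h) ≈ 13.82 h.
12:00 + 13.816 h ≈ 01:49 → 01:50 to the nearest ten minutes.

01:50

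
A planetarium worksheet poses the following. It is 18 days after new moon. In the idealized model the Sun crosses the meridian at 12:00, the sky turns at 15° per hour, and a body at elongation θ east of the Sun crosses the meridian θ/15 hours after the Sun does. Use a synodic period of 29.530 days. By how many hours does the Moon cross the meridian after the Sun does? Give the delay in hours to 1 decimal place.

The Moon has covered 18/29.530 of its cycle, so θ ≈ 360° × 18/29.530 = 219.4°.
At 15° of sky rotation per hour, 219.4° corresponds to a 14.63 h lag.
So the Moon crosses the meridian 14.63 h after the Sun.

14.6 h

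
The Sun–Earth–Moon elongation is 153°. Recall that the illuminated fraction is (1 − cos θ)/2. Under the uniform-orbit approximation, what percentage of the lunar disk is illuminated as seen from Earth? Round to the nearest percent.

cos 153° = (-0.891), so f = (1 − (-0.891))/2 = 0.946, i.e. 95%.

95%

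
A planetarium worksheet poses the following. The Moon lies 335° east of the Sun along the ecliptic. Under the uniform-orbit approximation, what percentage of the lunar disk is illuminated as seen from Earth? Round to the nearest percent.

f = (1 − cos 335°)/2 = (1 − 0.906)/2 ≈ 0.047, i.e. 5%.

5%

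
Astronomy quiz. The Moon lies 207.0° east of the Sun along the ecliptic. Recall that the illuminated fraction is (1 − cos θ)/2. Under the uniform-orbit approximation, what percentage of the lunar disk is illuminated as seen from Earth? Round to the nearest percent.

95%

cos 207.0° = (-0.891), so f = (1 − (-0.891))/2 = 0.946, i.e. 95%.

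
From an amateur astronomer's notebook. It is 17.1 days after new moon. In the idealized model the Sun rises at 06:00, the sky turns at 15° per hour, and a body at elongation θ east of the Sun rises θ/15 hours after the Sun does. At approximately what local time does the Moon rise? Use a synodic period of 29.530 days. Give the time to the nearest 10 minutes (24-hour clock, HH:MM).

19:50

Elongation θ = 360° × 17.1/29.530 ≈ 208.5°.
Delay after the Sun = 208.5° / (15°/h) ≈ 13.90 h.
06:00 + 13.898 h ≈ 19:54 → 19:50 to the nearest ten minutes.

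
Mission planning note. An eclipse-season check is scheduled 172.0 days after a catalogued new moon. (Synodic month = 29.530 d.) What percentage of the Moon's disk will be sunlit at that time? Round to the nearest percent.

27%

172.0 d spans 5 complete synodic months (5 × 29.530 = 147.65 d) plus 24.35 d.
Phase angle: θ = 360°·(24.35 d)/(29.530 d) = 296.9°.
Illuminated fraction = (1 − cos 296.9°)/2 = (1 − 0.452)/2 ≈ 0.274, so 27%.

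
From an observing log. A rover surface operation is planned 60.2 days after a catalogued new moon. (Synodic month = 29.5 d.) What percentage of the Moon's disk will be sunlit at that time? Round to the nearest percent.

2%

Reduce mod P: 60.2 − 2×29.5 = 1.20 d into the current lunation.
Phase angle: θ = 360°·(1.20 d)/(29.5 d) = 14.6°.
cos 14.6° = 0.968, so f = (1 − 0.968)/2 = 0.016, so 2%.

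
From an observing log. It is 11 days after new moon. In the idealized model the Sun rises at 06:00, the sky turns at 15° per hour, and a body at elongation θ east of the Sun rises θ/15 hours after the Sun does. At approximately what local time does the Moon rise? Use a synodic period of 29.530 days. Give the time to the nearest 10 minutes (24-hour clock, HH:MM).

15:00

Elongation θ = 360° × 11/29.530 ≈ 134.1°.
Delay after the Sun = 134.1° / (15°/h) ≈ 8.94 h.
06:00 + 8.940 h ≈ 14:56 → 15:00 to the nearest ten minutes.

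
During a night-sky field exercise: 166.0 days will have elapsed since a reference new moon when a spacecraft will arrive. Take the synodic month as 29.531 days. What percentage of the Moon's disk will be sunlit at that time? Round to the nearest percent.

86%

166.0/29.531 = 5.621 lunations, so 5 complete cycles and 18.34 d into the next.
Elongation θ = 360° × 18.34/29.531 ≈ 223.6°.
Illuminated fraction = (1 − cos 223.6°)/2 = (1 − (-0.724))/2 ≈ 0.862, so 86%.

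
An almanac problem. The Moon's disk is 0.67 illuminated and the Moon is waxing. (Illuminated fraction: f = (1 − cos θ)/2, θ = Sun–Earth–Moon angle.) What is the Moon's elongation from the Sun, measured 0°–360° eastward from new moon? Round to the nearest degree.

110°

Invert f = (1 − cos θ)/2 to get cos θ = 1 − 2(0.67) = -0.340, hence θ₀ = arccos -0.340 = 109.9°.
Before full moon the principal value applies: θ = 109.9°.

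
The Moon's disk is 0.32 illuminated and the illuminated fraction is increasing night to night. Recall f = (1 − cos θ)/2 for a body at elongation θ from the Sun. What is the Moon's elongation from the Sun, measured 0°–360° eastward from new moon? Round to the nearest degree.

69°

From f = (1 − cos θ)/2: cos θ = 1 − 2×0.32 = 0.360; arccos → 68.9°.
Waxing ⇒ before full, so θ = 68.9°.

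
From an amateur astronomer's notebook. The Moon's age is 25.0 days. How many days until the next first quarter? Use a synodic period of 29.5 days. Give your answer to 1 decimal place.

First quarter is 0.25 of the way through the cycle: age 0.25 × 29.5 = 7.375 d.
Already past this cycle's first quarter; the next is at 7.375 + 29.5 = 36.875 d, so 36.875 − 25.0 = 11.875 days.

11.9 days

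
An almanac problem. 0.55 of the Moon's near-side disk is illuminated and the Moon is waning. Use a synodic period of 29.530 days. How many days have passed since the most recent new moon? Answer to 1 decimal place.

Invert f = (1 − cos θ)/2 to get cos θ = 1 − 2(0.55) = -0.100, hence θ₀ = arccos -0.100 = 95.7°.
A waning Moon lies in 180°–360°, so θ = 360° − 95.7° = 264.3°.
At 360°/29.530 d per day, 264.3° corresponds to 21.68 days.

21.7 days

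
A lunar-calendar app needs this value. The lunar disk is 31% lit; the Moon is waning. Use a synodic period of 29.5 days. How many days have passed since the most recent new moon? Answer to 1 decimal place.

cos θ = 1 − 2f = 0.380, giving a principal value of 67.7°.
A waning Moon lies in 180°–360°, so θ = 360° − 67.7° = 292.3°.
That fraction of the synodic month is 292.3/360 × 29.5 d ≈ 23.96 d.

24.0 days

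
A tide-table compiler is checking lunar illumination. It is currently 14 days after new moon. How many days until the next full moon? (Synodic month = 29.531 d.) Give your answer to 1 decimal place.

Full moon is 0.5 of the way through the cycle: age 0.5 × 29.531 = 14.765 d.
That is 14.765 − 14 = 0.765 days ahead.

0.8 days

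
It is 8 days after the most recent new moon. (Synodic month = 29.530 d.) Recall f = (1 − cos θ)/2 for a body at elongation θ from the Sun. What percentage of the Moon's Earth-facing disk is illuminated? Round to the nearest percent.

Phase angle: θ = 360°·(8 d)/(29.530 d) = 97.5°.
Illuminated fraction = (1 − cos 97.5°)/2 = (1 − (-0.131))/2 ≈ 0.566, so 57%.

57%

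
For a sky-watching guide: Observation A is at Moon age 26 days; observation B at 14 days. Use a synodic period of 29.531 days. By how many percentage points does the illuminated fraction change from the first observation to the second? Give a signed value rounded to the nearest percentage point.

+86 percentage points

θ₁ = 360° × 26/29.531 = 317.0°, f₁ = (1 − cos θ₁)/2 = 0.135.
θ₂ = 360° × 14/29.531 = 170.7°, f₂ = (1 − cos θ₂)/2 = 0.993.
Change = f₂ − f₁ = +0.859 → +86 percentage points.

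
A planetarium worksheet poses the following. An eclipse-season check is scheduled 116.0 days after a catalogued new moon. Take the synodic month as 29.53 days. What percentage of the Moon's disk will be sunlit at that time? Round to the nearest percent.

116.0 d spans 3 complete synodic months (3 × 29.53 = 88.59 d) plus 27.41 d.
The Moon has covered 27.41/29.53 of its cycle, so θ ≈ 360° × 27.41/29.53 = 334.2°.
Illuminated fraction = (1 − cos 334.2°)/2 = (1 − 0.900)/2 ≈ 0.050, so 5%.

5%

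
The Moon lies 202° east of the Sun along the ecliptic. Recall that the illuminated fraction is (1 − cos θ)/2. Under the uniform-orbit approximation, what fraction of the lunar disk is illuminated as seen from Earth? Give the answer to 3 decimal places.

f = (1 − cos 202°)/2 = (1 − (-0.927))/2 ≈ 0.964.

0.964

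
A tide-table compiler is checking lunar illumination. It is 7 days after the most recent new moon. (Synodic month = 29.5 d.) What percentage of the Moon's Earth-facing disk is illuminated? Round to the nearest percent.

Phase angle: θ = 360°·(7 d)/(29.5 d) = 85.4°.
Illuminated fraction = (1 − cos 85.4°)/2 = (1 − 0.080)/2 ≈ 0.460, so 46%.

46%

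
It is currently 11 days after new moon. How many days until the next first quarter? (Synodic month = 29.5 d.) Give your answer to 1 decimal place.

25.9 days

First quarter occurs at elongation 90°, i.e. at age 29.5 × 90/360 = 7.375 d.
This lunation's first quarter (7.375 d) has passed, so add one period: 36.875 − 11 = 25.875 days.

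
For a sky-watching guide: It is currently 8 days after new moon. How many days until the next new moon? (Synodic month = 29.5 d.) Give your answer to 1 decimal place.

21.5 days

The next new moon completes the synodic month: 29.5 − 8 = 21.500 days.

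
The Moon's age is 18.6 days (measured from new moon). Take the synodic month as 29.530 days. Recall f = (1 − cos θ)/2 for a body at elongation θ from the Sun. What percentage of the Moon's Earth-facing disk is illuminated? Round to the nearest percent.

Phase angle: θ = 360°·(18.6 d)/(29.530 d) = 226.8°.
With cos θ = (-0.685), the lit fraction is (1 − (-0.685))/2 ≈ 0.843, so 84%.

84%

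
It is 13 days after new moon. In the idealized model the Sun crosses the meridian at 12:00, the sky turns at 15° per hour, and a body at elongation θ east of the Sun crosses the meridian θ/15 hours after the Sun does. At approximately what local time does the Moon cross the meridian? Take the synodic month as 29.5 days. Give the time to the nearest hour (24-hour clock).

23:00

The Moon has covered 13/29.5 of its cycle, so θ ≈ 360° × 13/29.5 = 158.6°.
The Moon trails the Sun by θ/15 = 158.6/15 ≈ 10.58 hours.
12:00 + 10.58 h ≈ 22:35 → 23:00 to the nearest hour.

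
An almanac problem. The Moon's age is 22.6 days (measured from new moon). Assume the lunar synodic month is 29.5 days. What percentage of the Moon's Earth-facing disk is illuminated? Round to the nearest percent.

45%

The Moon has covered 22.6/29.5 of its cycle, so θ ≈ 360° × 22.6/29.5 = 275.8°.
With cos θ = 0.101, the lit fraction is (1 − 0.101)/2 ≈ 0.450, so 45%.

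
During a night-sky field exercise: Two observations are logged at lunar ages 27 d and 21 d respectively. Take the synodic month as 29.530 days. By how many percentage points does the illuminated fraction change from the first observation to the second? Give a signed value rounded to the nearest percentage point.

First observation: θ = 360°·27/29.530 = 329.2°, so f = 0.071.
Second observation: θ = 256.0°, f = 0.621.
Δf = 0.621 − 0.071 = +0.550, i.e. +55 pp.

+55 percentage points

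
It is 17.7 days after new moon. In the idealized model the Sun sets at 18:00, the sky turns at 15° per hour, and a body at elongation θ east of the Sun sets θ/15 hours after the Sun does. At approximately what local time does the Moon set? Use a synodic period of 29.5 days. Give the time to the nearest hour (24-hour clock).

Phase angle: θ = 360°·(17.7 d)/(29.5 d) = 216.0°.
Delay after the Sun = 216.0° / (15°/h) ≈ 14.40 h.
18:00 + 14.40 h ≈ 08:24 → 08:00 to the nearest hour.

08:00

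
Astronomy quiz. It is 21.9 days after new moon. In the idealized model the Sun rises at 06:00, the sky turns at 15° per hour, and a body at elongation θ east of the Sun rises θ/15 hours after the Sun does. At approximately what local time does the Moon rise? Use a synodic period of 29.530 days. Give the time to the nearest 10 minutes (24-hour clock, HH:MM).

23:50

Phase angle: θ = 360°·(21.9 d)/(29.530 d) = 267.0°.
The Moon trails the Sun by θ/15 = 267.0/15 ≈ 17.80 hours.
06:00 + 17.799 h ≈ 23:48 → 23:50 to the nearest ten minutes.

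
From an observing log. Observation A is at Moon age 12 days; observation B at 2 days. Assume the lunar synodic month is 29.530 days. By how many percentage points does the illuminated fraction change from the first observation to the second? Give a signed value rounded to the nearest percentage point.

-87 pp

θ₁ = 360° × 12/29.530 = 146.3°, f₁ = (1 − cos θ₁)/2 = 0.916.
θ₂ = 360° × 2/29.530 = 24.4°, f₂ = (1 − cos θ₂)/2 = 0.045.
Change = f₂ − f₁ = -0.871 → -87 percentage points.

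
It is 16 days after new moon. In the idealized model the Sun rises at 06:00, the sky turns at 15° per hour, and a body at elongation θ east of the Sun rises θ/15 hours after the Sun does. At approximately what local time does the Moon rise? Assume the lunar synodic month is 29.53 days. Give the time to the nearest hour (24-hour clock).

19:00

Elongation θ = 360° × 16/29.53 ≈ 195.1°.
Delay after the Sun = 195.1° / (15°/h) ≈ 13.00 h.
06:00 + 13.00 h ≈ 19:00 → 19:00 to the nearest hour.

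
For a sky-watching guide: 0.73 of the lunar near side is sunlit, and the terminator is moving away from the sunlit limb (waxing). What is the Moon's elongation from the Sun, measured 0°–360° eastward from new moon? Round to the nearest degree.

From f = (1 − cos θ)/2: cos θ = 1 − 2×0.73 = -0.460; arccos → 117.4°.
Waxing ⇒ before full, so θ = 117.4°.

117°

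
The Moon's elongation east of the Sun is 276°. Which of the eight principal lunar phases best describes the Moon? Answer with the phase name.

last quarter

The last quarter sector spans roughly 248°–292°; 276° falls inside it.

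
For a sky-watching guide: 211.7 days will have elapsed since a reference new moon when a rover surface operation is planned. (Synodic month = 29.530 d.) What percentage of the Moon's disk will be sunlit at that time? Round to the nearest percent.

26%

211.7/29.530 = 7.169 lunations, so 7 complete cycles and 4.99 d into the next.
Phase angle: θ = 360°·(4.99 d)/(29.530 d) = 60.8°.
With cos θ = 0.487, the lit fraction is (1 − 0.487)/2 ≈ 0.256, so 26%.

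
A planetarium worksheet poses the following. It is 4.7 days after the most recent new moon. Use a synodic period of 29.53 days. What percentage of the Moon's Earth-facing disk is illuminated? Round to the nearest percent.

23%

The Moon has covered 4.7/29.53 of its cycle, so θ ≈ 360° × 4.7/29.53 = 57.3°.
cos 57.3° = 0.540, so f = (1 − 0.540)/2 = 0.230, so 23%.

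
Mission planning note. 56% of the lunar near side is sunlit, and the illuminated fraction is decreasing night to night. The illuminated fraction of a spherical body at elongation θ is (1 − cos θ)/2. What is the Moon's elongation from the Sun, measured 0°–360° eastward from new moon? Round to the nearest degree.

From f = (1 − cos θ)/2: cos θ = 1 − 2×0.56 = -0.120; arccos → 96.9°.
Since the Moon is past full (waning), take the reflex angle: θ = 360° − 96.9° = 263.1°.

263°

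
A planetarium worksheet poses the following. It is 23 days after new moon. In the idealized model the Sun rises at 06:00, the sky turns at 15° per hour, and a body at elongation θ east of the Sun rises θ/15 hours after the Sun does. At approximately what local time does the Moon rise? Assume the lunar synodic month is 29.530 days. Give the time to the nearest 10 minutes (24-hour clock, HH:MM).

00:40

Phase angle: θ = 360°·(23 d)/(29.530 d) = 280.4°.
At 15° of sky rotation per hour, 280.4° corresponds to a 18.69 h lag.
06:00 + 18.693 h ≈ 00:42 → 00:40 to the nearest ten minutes.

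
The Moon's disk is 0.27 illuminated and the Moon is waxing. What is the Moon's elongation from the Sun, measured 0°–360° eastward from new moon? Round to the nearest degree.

cos θ = 1 − 2f = 0.460, giving a principal value of 62.6°.
The Moon is waxing (0°–180°), so θ = 62.6° directly.

63°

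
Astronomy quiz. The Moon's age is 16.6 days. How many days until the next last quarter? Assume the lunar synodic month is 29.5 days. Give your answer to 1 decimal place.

5.5 days

Last quarter occurs at elongation 270°, i.e. at age 29.5 × 270/360 = 22.125 d.
So 5.525 days remain (22.125 − 16.6).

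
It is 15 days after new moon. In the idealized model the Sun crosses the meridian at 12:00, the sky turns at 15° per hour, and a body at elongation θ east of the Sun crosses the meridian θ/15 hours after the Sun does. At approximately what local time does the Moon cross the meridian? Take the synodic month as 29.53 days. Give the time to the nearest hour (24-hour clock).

00:00

Elongation θ = 360° × 15/29.53 ≈ 182.9°.
At 15° of sky rotation per hour, 182.9° corresponds to a 12.19 h lag.
12:00 + 12.19 h ≈ 00:11 → 00:00 to the nearest hour.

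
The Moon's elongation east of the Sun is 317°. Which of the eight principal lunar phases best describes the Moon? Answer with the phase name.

waning crescent

The waning crescent sector spans roughly 292°–338°; 317° falls inside it.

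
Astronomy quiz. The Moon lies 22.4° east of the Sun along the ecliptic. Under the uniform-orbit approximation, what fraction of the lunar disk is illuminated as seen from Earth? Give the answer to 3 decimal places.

0.038

f = (1 − cos 22.4°)/2 = (1 − 0.925)/2 ≈ 0.038.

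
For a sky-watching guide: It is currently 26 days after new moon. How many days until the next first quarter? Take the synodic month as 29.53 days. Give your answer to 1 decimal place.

10.9 days

First quarter occurs at elongation 90°, i.e. at age 29.53 × 90/360 = 7.383 d.
Already past this cycle's first quarter; the next is at 7.383 + 29.53 = 36.913 d, so 36.913 − 26 = 10.913 days.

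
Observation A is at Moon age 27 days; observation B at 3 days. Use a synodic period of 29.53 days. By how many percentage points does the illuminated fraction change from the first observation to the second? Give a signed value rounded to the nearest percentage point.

+3 pp

First observation: θ = 360°·27/29.53 = 329.2°, so f = 0.071.
Second observation: θ = 36.6°, f = 0.098.
Δf = 0.098 − 0.071 = +0.028, i.e. +3 pp.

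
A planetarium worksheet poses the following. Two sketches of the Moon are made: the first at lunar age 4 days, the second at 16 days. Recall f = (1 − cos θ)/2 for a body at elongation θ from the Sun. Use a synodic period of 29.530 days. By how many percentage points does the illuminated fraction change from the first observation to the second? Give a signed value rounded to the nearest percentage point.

+81 pp

θ₁ = 360° × 4/29.530 = 48.8°, f₁ = (1 − cos θ₁)/2 = 0.170.
θ₂ = 360° × 16/29.530 = 195.1°, f₂ = (1 − cos θ₂)/2 = 0.983.
Change = f₂ − f₁ = +0.812 → +81 percentage points.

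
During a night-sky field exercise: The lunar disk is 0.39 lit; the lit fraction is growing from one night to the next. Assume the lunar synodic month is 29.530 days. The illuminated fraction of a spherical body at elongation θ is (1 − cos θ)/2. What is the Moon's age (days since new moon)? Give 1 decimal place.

cos θ = 1 − 2f = 0.220, giving a principal value of 77.3°.
The Moon is waxing (0°–180°), so θ = 77.3° directly.
At 360°/29.530 d per day, 77.3° corresponds to 6.34 days.

6.3 days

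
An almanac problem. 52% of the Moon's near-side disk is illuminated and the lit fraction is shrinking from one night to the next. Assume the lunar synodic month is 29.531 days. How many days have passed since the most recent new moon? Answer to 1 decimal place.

22.0 days

From f = (1 − cos θ)/2: cos θ = 1 − 2×0.52 = -0.040; arccos → 92.3°.
A waning Moon lies in 180°–360°, so θ = 360° − 92.3° = 267.7°.
That fraction of the synodic month is 267.7/360 × 29.531 d ≈ 21.96 d.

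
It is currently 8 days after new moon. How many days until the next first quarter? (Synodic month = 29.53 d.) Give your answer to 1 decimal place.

First quarter is 0.25 of the way through the cycle: age 0.25 × 29.53 = 7.383 d.
This lunation's first quarter (7.383 d) has passed, so add one period: 36.913 − 8 = 28.913 days.

28.9 days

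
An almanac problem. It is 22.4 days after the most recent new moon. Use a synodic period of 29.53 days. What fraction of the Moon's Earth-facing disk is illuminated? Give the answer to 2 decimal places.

0.47

Phase angle: θ = 360°·(22.4 d)/(29.53 d) = 273.1°.
cos 273.1° = 0.054, so f = (1 − 0.054)/2 = 0.473.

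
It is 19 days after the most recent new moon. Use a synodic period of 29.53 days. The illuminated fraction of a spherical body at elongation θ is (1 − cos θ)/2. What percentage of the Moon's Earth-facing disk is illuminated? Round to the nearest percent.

Elongation θ = 360° × 19/29.53 ≈ 231.6°.
With cos θ = (-0.621), the lit fraction is (1 − (-0.621))/2 ≈ 0.810, so 81%.

81%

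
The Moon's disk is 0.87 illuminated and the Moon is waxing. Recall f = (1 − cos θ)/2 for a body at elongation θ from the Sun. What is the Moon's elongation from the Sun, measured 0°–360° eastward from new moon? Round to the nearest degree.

138°

From f = (1 − cos θ)/2: cos θ = 1 − 2×0.87 = -0.740; arccos → 137.7°.
The Moon is waxing (0°–180°), so θ = 137.7° directly.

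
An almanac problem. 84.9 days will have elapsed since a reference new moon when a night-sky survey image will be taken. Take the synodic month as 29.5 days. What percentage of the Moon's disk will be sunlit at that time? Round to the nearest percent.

84.9 d spans 2 complete synodic months (2 × 29.5 = 59.00 d) plus 25.90 d.
The Moon has covered 25.90/29.5 of its cycle, so θ ≈ 360° × 25.90/29.5 = 316.1°.
Illuminated fraction = (1 − cos 316.1°)/2 = (1 − 0.720)/2 ≈ 0.140, so 14%.

14%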